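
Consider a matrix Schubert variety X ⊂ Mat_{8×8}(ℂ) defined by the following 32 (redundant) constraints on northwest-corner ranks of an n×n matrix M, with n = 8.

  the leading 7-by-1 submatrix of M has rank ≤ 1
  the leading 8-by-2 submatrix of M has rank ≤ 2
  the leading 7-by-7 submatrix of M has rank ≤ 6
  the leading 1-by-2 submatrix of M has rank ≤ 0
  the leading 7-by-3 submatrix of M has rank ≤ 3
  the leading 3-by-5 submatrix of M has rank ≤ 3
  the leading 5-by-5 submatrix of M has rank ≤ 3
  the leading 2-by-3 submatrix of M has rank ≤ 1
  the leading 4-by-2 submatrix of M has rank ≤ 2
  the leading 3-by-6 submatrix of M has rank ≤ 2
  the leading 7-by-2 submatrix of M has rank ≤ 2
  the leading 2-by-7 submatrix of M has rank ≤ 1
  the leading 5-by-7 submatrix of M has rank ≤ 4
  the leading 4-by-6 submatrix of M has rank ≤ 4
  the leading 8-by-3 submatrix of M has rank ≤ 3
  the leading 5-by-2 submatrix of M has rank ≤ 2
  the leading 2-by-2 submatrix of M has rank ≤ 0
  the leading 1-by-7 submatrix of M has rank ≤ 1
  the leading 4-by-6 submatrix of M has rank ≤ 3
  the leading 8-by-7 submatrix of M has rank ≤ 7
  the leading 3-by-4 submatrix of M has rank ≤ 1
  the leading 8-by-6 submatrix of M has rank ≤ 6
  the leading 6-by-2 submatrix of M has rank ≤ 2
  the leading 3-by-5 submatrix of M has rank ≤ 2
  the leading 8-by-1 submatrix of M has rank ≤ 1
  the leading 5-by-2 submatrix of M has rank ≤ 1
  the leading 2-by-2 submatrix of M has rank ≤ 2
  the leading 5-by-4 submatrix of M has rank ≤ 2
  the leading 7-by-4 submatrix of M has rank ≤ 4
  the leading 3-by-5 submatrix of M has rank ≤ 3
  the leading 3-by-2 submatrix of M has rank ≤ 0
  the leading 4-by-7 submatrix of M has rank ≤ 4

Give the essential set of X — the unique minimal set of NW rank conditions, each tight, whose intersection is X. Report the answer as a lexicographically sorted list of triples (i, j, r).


Rank table r_w(8×8) implied by the 32 constraints:

  i=1: 0 0 1 1 1 1 1 1
  i=2: 0 0 1 1 1 1 1 2
  i=3: 0 0 1 1 2 2 2 3
  i=4: 1 1 2 2 3 3 3 4
  i=5: 1 1 2 2 3 4 4 5
  i=6: 1 2 3 3 4 5 5 6
  i=7: 1 2 3 4 5 6 6 7
  i=8: 1 2 3 4 5 6 7 8

second differences of R give the permutation w = (3, 8, 5, 1, 6, 2, 4, 7).

|D(w)|=13, |Ess(w)|=5:

[(2, 7, 1), (3, 2, 0), (3, 4, 1), (5, 2, 1), (5, 4, 2)]


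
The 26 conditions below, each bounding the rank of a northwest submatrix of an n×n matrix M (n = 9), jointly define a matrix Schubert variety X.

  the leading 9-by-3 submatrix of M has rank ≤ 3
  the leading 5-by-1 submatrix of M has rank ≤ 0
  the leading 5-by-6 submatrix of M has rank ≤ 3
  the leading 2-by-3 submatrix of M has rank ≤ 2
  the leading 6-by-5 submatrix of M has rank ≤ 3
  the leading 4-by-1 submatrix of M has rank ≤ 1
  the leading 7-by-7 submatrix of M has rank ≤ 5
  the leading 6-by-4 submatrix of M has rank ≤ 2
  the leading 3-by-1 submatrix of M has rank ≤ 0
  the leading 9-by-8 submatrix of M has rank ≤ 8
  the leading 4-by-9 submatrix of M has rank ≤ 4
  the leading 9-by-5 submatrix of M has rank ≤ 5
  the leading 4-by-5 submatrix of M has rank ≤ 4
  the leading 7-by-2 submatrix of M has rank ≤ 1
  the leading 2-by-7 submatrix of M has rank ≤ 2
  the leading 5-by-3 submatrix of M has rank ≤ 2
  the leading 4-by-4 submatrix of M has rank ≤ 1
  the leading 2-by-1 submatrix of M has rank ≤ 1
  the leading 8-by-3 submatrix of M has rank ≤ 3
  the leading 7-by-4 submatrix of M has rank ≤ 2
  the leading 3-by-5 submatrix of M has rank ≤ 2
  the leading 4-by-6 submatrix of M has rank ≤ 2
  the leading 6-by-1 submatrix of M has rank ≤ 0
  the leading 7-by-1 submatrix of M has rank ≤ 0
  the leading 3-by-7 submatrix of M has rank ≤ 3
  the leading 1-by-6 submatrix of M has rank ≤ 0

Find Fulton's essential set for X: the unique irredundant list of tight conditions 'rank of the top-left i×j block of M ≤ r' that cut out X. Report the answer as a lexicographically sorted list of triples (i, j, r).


Rank table r_w(9×9) implied by the 26 constraints:

  R[1]: 0, 0, 0, 0, 0, 0, 1, 1, 1
  R[2]: 0, 1, 1, 1, 1, 1, 2, 2, 2
  R[3]: 0, 1, 1, 1, 2, 2, 3, 3, 3
  R[4]: 0, 1, 1, 1, 2, 2, 3, 4, 4
  R[5]: 0, 1, 2, 2, 3, 3, 4, 5, 5
  R[6]: 0, 1, 2, 2, 3, 4, 5, 6, 6
  R[7]: 0, 1, 2, 2, 3, 4, 5, 6, 7
  R[8]: 1, 2, 3, 3, 4, 5, 6, 7, 8
  R[9]: 1, 2, 3, 4, 5, 6, 7, 8, 9

second differences of R give the permutation w = (7, 2, 5, 8, 3, 6, 9, 1, 4).

Rothe diagram D(w) (19 cells), 5 SE-corners (essential conditions):

[(1, 6, 0), (4, 4, 1), (4, 6, 2), (7, 1, 0), (7, 4, 2)]


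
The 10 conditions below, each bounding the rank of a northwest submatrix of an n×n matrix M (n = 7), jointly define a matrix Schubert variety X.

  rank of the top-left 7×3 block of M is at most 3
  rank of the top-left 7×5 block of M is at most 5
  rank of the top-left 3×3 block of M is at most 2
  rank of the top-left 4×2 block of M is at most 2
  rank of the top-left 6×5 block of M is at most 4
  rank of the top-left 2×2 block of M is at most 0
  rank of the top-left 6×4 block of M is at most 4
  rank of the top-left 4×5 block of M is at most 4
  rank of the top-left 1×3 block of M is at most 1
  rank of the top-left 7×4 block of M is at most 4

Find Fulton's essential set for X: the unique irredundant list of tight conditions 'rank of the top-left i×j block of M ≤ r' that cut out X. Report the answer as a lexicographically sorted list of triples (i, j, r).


The tightest implied rank at each (i,j), from the 10 conditions:

  0, 0, 1, 1, 1, 1, 1
  0, 0, 1, 2, 2, 2, 2
  1, 1, 2, 3, 3, 3, 3
  1, 2, 3, 4, 4, 4, 4
  1, 2, 3, 4, 4, 5, 5
  1, 2, 3, 4, 4, 5, 6
  1, 2, 3, 4, 5, 6, 7

reading off 1-entries of Δ²R: w = (3, 4, 1, 2, 6, 7, 5).

D(w) has 6 cells with 2 SE-corners; essential set:

[(2, 2, 0), (6, 5, 4)]


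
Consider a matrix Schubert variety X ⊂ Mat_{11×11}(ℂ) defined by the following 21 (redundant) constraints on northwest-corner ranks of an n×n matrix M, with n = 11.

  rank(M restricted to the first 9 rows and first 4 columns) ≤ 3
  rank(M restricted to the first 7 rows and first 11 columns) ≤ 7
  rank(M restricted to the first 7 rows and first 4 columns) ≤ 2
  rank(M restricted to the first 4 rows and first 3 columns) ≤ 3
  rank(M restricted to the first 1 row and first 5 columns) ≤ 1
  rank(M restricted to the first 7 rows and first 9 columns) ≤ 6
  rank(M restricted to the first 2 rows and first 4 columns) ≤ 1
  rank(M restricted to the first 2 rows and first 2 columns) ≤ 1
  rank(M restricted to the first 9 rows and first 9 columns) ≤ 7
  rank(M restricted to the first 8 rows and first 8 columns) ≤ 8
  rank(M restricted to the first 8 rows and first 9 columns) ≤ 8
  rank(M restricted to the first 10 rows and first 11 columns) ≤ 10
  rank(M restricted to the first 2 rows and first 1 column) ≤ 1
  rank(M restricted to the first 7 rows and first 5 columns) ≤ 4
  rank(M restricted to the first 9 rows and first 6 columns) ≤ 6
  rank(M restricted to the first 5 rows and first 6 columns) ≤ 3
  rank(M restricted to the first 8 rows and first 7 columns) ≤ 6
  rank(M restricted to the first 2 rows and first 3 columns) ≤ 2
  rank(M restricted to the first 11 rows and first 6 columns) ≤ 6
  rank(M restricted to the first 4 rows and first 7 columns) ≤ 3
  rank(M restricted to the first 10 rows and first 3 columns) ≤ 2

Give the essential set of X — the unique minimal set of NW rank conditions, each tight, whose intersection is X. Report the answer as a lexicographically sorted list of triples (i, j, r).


Computing R[i][j] = min implied NW-rank bound (n=11, 21 conditions):

  row 1: 1  1  1  1  1  1  1  1  1  1  1
  row 2: 1  1  1  1  2  2  2  2  2  2  2
  row 3: 1  2  2  2  3  3  3  3  3  3  3
  row 4: 1  2  2  2  3  3  3  4  4  4  4
  row 5: 1  2  2  2  3  3  4  5  5  5  5
  row 6: 1  2  2  2  3  4  5  6  6  6  6
  row 7: 1  2  2  2  3  4  5  6  6  7  7
  row 8: 1  2  2  3  4  5  6  7  7  8  8
  row 9: 1  2  2  3  4  5  6  7  7  8  9
  row 10: 1  2  2  3  4  5  6  7  8  9  10
  row 11: 1  2  3  4  5  6  7  8  9  10  11

the unique w with this rank table is (1, 5, 2, 8, 7, 6, 10, 4, 11, 9, 3).

ℓ(w)=19; the 7 essential cells (i,j,r):

[(2, 4, 1), (4, 7, 3), (5, 6, 3), (7, 4, 2), (7, 9, 6), (9, 9, 7), (10, 3, 2)]


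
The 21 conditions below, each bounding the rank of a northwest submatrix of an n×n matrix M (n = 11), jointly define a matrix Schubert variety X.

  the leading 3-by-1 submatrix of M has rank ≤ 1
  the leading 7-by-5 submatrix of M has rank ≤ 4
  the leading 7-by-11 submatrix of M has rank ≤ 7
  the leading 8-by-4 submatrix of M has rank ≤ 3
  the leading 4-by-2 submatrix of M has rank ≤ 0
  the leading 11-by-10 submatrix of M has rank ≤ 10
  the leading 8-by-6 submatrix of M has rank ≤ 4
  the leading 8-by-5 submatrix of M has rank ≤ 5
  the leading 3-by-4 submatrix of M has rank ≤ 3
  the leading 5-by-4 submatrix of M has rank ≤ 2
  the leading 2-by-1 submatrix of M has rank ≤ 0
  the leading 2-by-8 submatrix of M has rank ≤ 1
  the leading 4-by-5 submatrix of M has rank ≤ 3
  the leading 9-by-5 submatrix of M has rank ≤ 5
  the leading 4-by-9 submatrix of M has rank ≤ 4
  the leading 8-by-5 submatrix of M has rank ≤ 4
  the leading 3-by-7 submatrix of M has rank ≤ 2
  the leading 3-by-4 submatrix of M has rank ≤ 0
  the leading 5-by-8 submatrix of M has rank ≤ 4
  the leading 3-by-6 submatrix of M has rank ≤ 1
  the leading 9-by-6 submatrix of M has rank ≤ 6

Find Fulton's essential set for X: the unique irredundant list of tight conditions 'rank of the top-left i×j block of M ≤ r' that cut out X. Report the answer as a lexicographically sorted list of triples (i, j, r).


Propagating the 21 rank bounds to every northwest block:

  0 | 0 | 0 | 0 | 1 | 1 | 1 | 1 | 1 | 1 | 1
  0 | 0 | 0 | 0 | 1 | 1 | 1 | 1 | 2 | 2 | 2
  0 | 0 | 0 | 0 | 1 | 1 | 2 | 2 | 3 | 3 | 3
  0 | 0 | 1 | 1 | 2 | 2 | 3 | 3 | 4 | 4 | 4
  1 | 1 | 2 | 2 | 3 | 3 | 4 | 4 | 5 | 5 | 5
  1 | 2 | 3 | 3 | 4 | 4 | 5 | 5 | 6 | 6 | 6
  1 | 2 | 3 | 3 | 4 | 4 | 5 | 6 | 7 | 7 | 7
  1 | 2 | 3 | 3 | 4 | 4 | 5 | 6 | 7 | 8 | 8
  1 | 2 | 3 | 4 | 5 | 5 | 6 | 7 | 8 | 9 | 9
  1 | 2 | 3 | 4 | 5 | 6 | 7 | 8 | 9 | 10 | 10
  1 | 2 | 3 | 4 | 5 | 6 | 7 | 8 | 9 | 10 | 11

giving w = (5, 9, 7, 3, 1, 2, 8, 10, 4, 6, 11) via Δ²R.

6 SE-corners of the 22-cell Rothe diagram give Ess(w):

[(2, 8, 1), (3, 4, 0), (3, 6, 1), (4, 2, 0), (8, 4, 3), (8, 6, 4)]


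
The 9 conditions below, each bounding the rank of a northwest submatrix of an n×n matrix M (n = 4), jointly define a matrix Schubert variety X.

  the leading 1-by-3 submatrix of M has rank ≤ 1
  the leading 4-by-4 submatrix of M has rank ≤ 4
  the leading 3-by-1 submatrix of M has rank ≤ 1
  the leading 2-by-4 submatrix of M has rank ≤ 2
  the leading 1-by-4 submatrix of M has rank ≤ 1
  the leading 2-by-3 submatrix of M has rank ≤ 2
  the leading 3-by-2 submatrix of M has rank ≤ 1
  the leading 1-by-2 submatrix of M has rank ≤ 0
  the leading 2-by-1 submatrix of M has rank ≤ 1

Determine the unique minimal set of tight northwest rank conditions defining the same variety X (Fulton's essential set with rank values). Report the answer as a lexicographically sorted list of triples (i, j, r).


Recovering R(i,j) via the rank-extension bound from the 9 conditions:

  0, 0, 1, 1
  1, 1, 2, 2
  1, 1, 2, 3
  1, 2, 3, 4

the unique w with this rank table is (3, 1, 4, 2).

2 SE-corners of the 3-cell Rothe diagram give Ess(w):

[(1, 2, 0), (3, 2, 1)]


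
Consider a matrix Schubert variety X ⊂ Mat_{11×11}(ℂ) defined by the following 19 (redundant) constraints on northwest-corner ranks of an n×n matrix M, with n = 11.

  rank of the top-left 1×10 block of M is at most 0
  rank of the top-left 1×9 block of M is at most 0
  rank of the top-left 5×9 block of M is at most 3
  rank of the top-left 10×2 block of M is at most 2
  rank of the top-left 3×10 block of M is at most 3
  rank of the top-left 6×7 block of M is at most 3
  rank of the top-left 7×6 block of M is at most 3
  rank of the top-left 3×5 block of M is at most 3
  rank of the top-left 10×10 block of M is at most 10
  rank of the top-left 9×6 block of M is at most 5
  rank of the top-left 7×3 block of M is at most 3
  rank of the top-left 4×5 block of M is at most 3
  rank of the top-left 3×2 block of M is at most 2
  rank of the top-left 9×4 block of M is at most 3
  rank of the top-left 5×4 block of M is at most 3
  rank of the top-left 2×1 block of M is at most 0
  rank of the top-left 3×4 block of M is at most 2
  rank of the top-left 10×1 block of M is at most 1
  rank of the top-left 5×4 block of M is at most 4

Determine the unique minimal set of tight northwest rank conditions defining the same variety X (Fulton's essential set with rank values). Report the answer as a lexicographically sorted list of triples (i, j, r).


Rank table r_w(11×11) implied by the 19 constraints:

  0 | 0 | 0 | 0 | 0 | 0 | 0 | 0 | 0 | 0 | 1
  0 | 1 | 1 | 1 | 1 | 1 | 1 | 1 | 1 | 1 | 2
  1 | 2 | 2 | 2 | 2 | 2 | 2 | 2 | 2 | 2 | 3
  1 | 2 | 3 | 3 | 3 | 3 | 3 | 3 | 3 | 3 | 4
  1 | 2 | 3 | 3 | 3 | 3 | 3 | 3 | 3 | 4 | 5
  1 | 2 | 3 | 3 | 3 | 3 | 3 | 4 | 4 | 5 | 6
  1 | 2 | 3 | 3 | 3 | 3 | 4 | 5 | 5 | 6 | 7
  1 | 2 | 3 | 3 | 4 | 4 | 5 | 6 | 6 | 7 | 8
  1 | 2 | 3 | 3 | 4 | 5 | 6 | 7 | 7 | 8 | 9
  1 | 2 | 3 | 4 | 5 | 6 | 7 | 8 | 8 | 9 | 10
  1 | 2 | 3 | 4 | 5 | 6 | 7 | 8 | 9 | 10 | 11

reading off 1-entries of Δ²R: w = (11, 2, 1, 3, 10, 8, 7, 5, 6, 4, 9).

|D(w)|=26, |Ess(w)|=6:

[(1, 10, 0), (2, 1, 0), (5, 9, 3), (6, 7, 3), (7, 6, 3), (9, 4, 3)]


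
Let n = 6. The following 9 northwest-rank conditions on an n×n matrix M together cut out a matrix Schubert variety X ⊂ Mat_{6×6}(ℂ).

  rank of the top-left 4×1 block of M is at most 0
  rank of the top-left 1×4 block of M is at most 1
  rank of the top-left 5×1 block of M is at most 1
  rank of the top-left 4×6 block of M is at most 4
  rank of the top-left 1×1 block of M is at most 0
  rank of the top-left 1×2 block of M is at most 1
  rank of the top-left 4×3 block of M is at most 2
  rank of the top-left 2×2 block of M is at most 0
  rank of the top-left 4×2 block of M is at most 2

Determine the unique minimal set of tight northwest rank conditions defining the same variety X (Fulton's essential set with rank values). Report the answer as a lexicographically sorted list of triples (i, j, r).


Reconstructing r_w from the 9 given conditions:

  i=1: 0 | 0 | 1 | 1 | 1 | 1
  i=2: 0 | 0 | 1 | 2 | 2 | 2
  i=3: 0 | 1 | 2 | 3 | 3 | 3
  i=4: 0 | 1 | 2 | 3 | 4 | 4
  i=5: 1 | 2 | 3 | 4 | 5 | 5
  i=6: 1 | 2 | 3 | 4 | 5 | 6

the unique w with this rank table is (3, 4, 2, 5, 1, 6).

ℓ(w)=6; the 2 essential cells (i,j,r):

[(2, 2, 0), (4, 1, 0)]


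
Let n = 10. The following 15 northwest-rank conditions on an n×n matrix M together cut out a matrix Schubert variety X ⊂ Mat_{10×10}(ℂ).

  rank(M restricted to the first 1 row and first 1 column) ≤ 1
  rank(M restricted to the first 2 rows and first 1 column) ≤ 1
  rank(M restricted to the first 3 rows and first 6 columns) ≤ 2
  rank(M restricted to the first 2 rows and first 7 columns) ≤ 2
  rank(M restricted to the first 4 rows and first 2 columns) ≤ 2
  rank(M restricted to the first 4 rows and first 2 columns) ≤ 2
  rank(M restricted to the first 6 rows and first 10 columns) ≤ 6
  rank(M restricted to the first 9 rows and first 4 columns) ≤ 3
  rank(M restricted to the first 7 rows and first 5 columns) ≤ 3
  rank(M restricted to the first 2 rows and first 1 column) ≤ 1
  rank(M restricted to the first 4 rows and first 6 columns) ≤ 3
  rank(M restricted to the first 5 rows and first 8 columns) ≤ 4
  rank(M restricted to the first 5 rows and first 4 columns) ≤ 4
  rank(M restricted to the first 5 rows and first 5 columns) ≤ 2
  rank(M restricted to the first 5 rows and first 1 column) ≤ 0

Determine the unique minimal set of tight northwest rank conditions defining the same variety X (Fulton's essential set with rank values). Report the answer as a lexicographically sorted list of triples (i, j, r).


Propagating the 15 rank bounds to every northwest block:

  0 1 1 1 1 1 1 1 1 1
  0 1 2 2 2 2 2 2 2 2
  0 1 2 2 2 2 3 3 3 3
  0 1 2 2 2 3 4 4 4 4
  0 1 2 2 2 3 4 4 5 5
  1 2 3 3 3 4 5 5 6 6
  1 2 3 3 3 4 5 6 7 7
  1 2 3 3 4 5 6 7 8 8
  1 2 3 3 4 5 6 7 8 9
  1 2 3 4 5 6 7 8 9 10

the unique w with this rank table is (2, 3, 7, 6, 9, 1, 8, 5, 10, 4).

|D(w)|=17, |Ess(w)|=6:

[(3, 6, 2), (5, 1, 0), (5, 5, 2), (5, 8, 4), (7, 5, 3), (9, 4, 3)]


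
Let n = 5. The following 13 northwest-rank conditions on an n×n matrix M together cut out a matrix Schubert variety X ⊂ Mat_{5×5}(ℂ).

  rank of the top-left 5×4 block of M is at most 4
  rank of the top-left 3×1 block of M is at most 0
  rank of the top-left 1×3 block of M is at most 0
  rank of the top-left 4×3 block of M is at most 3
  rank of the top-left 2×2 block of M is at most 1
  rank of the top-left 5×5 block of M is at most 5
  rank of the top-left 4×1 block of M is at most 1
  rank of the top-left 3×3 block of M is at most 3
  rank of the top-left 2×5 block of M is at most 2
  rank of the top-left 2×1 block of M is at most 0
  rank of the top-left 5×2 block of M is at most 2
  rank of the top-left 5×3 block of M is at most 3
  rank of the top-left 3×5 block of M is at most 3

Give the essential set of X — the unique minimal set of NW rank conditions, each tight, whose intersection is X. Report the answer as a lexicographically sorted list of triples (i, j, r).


Propagating the 13 rank bounds to every northwest block:

  0 0 0 1 1
  0 1 1 2 2
  0 1 2 3 3
  1 2 3 4 4
  1 2 3 4 5

second differences of R give the permutation w = (4, 2, 3, 1, 5).

2 SE-corners of the 5-cell Rothe diagram give Ess(w):

[(1, 3, 0), (3, 1, 0)]


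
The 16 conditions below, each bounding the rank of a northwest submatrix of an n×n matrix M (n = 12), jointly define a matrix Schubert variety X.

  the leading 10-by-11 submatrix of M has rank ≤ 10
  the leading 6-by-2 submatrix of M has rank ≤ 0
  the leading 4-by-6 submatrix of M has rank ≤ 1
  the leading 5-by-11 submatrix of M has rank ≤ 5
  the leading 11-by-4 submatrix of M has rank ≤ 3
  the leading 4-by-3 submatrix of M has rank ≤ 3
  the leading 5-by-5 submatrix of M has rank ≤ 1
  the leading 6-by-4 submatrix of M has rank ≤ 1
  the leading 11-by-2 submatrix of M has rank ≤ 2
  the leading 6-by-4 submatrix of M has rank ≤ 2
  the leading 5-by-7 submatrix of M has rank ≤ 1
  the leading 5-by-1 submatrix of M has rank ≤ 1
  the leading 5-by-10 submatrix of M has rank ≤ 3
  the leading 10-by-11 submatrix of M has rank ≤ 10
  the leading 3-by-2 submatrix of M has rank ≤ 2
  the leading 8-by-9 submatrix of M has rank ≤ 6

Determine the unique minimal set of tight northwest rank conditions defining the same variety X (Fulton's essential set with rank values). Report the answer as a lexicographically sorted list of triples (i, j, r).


Rank table r_w(12×12) implied by the 16 constraints:

  i=1: 0  0  1  1  1  1  1  1  1  1  1  1
  i=2: 0  0  1  1  1  1  1  2  2  2  2  2
  i=3: 0  0  1  1  1  1  1  2  3  3  3  3
  i=4: 0  0  1  1  1  1  1  2  3  3  4  4
  i=5: 0  0  1  1  1  1  1  2  3  3  4  5
  i=6: 0  0  1  1  2  2  2  3  4  4  5  6
  i=7: 1  1  2  2  3  3  3  4  5  5  6  7
  i=8: 1  2  3  3  4  4  4  5  6  6  7  8
  i=9: 1  2  3  3  4  5  5  6  7  7  8  9
  i=10: 1  2  3  3  4  5  6  7  8  8  9  10
  i=11: 1  2  3  3  4  5  6  7  8  9  10  11
  i=12: 1  2  3  4  5  6  7  8  9  10  11  12

giving w = (3, 8, 9, 11, 12, 5, 1, 2, 6, 7, 10, 4) via Δ²R.

Fulton essential set (5 of the 34 Rothe cells):

[(5, 7, 1), (5, 10, 3), (6, 2, 0), (6, 4, 1), (11, 4, 3)]


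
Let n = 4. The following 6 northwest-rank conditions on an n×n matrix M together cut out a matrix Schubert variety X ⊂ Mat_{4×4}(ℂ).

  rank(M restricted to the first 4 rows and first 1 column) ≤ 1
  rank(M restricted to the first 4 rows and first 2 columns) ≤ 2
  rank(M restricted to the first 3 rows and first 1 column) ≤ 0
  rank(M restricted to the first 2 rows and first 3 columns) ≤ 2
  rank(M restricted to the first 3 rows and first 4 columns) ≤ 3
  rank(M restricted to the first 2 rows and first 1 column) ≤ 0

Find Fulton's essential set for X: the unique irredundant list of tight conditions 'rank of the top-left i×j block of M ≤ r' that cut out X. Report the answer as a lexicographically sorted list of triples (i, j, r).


Reconstructing r_w from the 6 given conditions:

  i=1: 0 | 1 | 1 | 1
  i=2: 0 | 1 | 2 | 2
  i=3: 0 | 1 | 2 | 3
  i=4: 1 | 2 | 3 | 4

so w = (2, 3, 4, 1).

1 SE-corner of the 3-cell Rothe diagram gives Ess(w):

[(3, 1, 0)]


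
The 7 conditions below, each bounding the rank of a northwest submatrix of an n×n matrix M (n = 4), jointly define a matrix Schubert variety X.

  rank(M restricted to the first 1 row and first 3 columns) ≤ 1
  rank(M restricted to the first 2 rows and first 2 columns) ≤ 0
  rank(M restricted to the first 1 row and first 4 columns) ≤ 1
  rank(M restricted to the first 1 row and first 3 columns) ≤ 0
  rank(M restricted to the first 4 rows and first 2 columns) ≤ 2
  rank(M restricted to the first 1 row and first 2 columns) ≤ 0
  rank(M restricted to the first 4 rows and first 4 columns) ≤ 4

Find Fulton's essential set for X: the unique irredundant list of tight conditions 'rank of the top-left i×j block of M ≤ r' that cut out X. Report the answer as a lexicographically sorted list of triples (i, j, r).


The tightest implied rank at each (i,j), from the 7 conditions:

  0 0 0 1
  0 0 1 2
  1 1 2 3
  1 2 3 4

reading off 1-entries of Δ²R: w = (4, 3, 1, 2).

Fulton essential set (2 of the 5 Rothe cells):

[(1, 3, 0), (2, 2, 0)]


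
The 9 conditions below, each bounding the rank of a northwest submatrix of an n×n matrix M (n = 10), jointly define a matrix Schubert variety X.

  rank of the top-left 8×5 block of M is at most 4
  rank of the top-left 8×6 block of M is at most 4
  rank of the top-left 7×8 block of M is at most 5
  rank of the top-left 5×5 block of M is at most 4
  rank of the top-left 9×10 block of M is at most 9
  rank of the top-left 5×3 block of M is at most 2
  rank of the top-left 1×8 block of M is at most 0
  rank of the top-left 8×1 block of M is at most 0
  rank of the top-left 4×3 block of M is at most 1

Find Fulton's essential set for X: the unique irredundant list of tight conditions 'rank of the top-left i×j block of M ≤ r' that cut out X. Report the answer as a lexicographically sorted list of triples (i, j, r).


Computing R[i][j] = min implied NW-rank bound (n=10, 9 conditions):

  i=1: 0, 0, 0, 0, 0, 0, 0, 0, 1, 1
  i=2: 0, 1, 1, 1, 1, 1, 1, 1, 2, 2
  i=3: 0, 1, 1, 2, 2, 2, 2, 2, 3, 3
  i=4: 0, 1, 1, 2, 3, 3, 3, 3, 4, 4
  i=5: 0, 1, 2, 3, 4, 4, 4, 4, 5, 5
  i=6: 0, 1, 2, 3, 4, 4, 5, 5, 6, 6
  i=7: 0, 1, 2, 3, 4, 4, 5, 5, 6, 7
  i=8: 0, 1, 2, 3, 4, 4, 5, 6, 7, 8
  i=9: 1, 2, 3, 4, 5, 5, 6, 7, 8, 9
  i=10: 1, 2, 3, 4, 5, 6, 7, 8, 9, 10

hence w(1..10) = (9, 2, 4, 5, 3, 7, 10, 8, 1, 6).

D(w) has 21 cells with 5 SE-corners; essential set:

[(1, 8, 0), (4, 3, 1), (7, 8, 5), (8, 1, 0), (8, 6, 4)]


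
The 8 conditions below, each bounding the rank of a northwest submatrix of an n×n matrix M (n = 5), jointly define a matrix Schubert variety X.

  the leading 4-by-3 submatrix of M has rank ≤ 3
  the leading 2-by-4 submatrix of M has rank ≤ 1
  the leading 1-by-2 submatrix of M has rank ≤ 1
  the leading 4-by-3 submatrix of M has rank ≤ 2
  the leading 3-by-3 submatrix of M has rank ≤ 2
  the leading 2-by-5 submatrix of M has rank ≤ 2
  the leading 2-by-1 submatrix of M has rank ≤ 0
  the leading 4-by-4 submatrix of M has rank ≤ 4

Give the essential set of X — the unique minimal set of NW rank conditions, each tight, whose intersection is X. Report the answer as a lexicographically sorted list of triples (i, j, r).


Recovering R(i,j) via the rank-extension bound from the 8 conditions:

  i=1: 0, 1, 1, 1, 1
  i=2: 0, 1, 1, 1, 2
  i=3: 1, 2, 2, 2, 3
  i=4: 1, 2, 2, 3, 4
  i=5: 1, 2, 3, 4, 5

giving w = (2, 5, 1, 4, 3) via Δ²R.

Fulton essential set (3 of the 5 Rothe cells):

[(2, 1, 0), (2, 4, 1), (4, 3, 2)]


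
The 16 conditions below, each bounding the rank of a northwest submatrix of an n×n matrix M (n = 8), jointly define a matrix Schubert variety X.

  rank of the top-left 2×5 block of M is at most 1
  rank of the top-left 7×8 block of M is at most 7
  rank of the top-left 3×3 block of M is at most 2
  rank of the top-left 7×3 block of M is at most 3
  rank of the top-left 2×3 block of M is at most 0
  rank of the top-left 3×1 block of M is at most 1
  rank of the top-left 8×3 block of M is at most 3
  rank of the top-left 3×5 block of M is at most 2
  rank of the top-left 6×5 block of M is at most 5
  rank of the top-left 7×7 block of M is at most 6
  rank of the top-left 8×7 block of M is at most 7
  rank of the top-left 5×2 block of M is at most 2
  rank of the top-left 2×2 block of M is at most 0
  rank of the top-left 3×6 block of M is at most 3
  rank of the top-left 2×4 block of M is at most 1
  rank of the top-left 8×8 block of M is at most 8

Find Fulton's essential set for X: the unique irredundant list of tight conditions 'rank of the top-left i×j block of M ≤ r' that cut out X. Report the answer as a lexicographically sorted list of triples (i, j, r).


Computing R[i][j] = min implied NW-rank bound (n=8, 16 conditions):

  row 1: 0  0  0  1  1  1  1  1
  row 2: 0  0  0  1  1  2  2  2
  row 3: 1  1  1  2  2  3  3  3
  row 4: 1  2  2  3  3  4  4  4
  row 5: 1  2  3  4  4  5  5  5
  row 6: 1  2  3  4  5  6  6  6
  row 7: 1  2  3  4  5  6  6  7
  row 8: 1  2  3  4  5  6  7  8

so w = (4, 6, 1, 2, 3, 5, 8, 7).

3 SE-corners of the 8-cell Rothe diagram give Ess(w):

[(2, 3, 0), (2, 5, 1), (7, 7, 6)]


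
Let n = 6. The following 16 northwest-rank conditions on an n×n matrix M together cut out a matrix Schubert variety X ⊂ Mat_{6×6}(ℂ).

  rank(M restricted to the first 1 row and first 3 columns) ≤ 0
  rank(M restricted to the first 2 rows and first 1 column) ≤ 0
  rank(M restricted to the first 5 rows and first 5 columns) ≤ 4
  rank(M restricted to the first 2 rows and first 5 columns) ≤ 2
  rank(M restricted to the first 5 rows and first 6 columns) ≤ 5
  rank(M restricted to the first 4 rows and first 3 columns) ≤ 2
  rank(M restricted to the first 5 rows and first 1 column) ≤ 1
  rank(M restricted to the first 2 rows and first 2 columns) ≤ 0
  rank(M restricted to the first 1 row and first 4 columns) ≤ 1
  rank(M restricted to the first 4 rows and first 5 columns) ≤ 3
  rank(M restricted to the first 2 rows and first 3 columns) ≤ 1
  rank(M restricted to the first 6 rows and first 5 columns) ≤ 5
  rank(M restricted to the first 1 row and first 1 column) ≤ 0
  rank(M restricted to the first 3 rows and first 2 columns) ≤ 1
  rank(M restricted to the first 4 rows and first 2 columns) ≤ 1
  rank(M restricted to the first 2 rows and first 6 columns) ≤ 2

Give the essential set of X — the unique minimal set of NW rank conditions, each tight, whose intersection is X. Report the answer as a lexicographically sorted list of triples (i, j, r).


Reconstructing r_w from the 16 given conditions:

  0 | 0 | 0 | 1 | 1 | 1
  0 | 0 | 1 | 2 | 2 | 2
  1 | 1 | 2 | 3 | 3 | 3
  1 | 1 | 2 | 3 | 3 | 4
  1 | 2 | 3 | 4 | 4 | 5
  1 | 2 | 3 | 4 | 5 | 6

hence w(1..6) = (4, 3, 1, 6, 2, 5).

Fulton essential set (4 of the 7 Rothe cells):

[(1, 3, 0), (2, 2, 0), (4, 2, 1), (4, 5, 3)]


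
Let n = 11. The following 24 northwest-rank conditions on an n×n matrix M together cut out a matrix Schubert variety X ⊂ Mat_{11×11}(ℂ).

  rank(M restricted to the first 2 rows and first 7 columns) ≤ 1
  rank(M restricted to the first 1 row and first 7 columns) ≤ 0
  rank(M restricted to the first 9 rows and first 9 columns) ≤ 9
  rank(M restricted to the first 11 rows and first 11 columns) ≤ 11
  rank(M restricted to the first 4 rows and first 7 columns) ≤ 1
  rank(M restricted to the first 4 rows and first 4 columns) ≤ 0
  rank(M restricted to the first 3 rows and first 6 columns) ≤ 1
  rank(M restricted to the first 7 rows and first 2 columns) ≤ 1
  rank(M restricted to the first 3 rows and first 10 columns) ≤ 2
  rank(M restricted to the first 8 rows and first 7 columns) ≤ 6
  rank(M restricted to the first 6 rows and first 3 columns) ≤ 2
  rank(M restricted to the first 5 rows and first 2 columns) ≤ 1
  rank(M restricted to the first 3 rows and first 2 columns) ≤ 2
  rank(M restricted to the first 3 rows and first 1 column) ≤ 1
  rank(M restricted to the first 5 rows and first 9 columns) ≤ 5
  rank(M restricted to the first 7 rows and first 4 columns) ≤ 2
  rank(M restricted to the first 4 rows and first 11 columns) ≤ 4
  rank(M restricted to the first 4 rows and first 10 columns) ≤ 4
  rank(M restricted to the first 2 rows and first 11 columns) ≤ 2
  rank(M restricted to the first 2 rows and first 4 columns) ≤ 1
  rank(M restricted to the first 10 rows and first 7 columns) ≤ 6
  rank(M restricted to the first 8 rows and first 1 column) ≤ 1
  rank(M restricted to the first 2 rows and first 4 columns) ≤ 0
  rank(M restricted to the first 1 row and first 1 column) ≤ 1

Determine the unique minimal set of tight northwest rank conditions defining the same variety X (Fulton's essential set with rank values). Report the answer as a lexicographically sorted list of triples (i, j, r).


Reconstructing r_w from the 24 given conditions:

  R[1]: 0 0 0 0 0 0 0 1 1 1 1
  R[2]: 0 0 0 0 1 1 1 2 2 2 2
  R[3]: 0 0 0 0 1 1 1 2 2 2 3
  R[4]: 0 0 0 0 1 1 1 2 3 3 4
  R[5]: 1 1 1 1 2 2 2 3 4 4 5
  R[6]: 1 1 2 2 3 3 3 4 5 5 6
  R[7]: 1 1 2 2 3 4 4 5 6 6 7
  R[8]: 1 2 3 3 4 5 5 6 7 7 8
  R[9]: 1 2 3 4 5 6 6 7 8 8 9
  R[10]: 1 2 3 4 5 6 6 7 8 9 10
  R[11]: 1 2 3 4 5 6 7 8 9 10 11

hence w(1..11) = (8, 5, 11, 9, 1, 3, 6, 2, 4, 10, 7).

7 SE-corners of the 29-cell Rothe diagram give Ess(w):

[(1, 7, 0), (3, 10, 2), (4, 4, 0), (4, 7, 1), (7, 2, 1), (7, 4, 2), (10, 7, 6)]


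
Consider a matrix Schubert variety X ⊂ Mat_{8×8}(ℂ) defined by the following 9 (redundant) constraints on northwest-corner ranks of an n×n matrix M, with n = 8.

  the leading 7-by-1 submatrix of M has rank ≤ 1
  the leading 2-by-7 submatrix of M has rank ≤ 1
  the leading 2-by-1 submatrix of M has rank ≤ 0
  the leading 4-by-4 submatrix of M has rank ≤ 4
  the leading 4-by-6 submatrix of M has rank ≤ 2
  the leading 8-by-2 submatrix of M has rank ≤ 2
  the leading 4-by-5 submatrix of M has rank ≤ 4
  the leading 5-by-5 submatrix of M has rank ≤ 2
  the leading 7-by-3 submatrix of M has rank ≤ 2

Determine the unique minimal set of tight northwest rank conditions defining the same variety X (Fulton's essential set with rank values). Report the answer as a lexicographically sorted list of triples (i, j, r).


Reconstructing r_w from the 9 given conditions:

  row 1: 0 | 1 | 1 | 1 | 1 | 1 | 1 | 1
  row 2: 0 | 1 | 1 | 1 | 1 | 1 | 1 | 2
  row 3: 1 | 2 | 2 | 2 | 2 | 2 | 2 | 3
  row 4: 1 | 2 | 2 | 2 | 2 | 2 | 3 | 4
  row 5: 1 | 2 | 2 | 2 | 2 | 3 | 4 | 5
  row 6: 1 | 2 | 2 | 3 | 3 | 4 | 5 | 6
  row 7: 1 | 2 | 2 | 3 | 4 | 5 | 6 | 7
  row 8: 1 | 2 | 3 | 4 | 5 | 6 | 7 | 8

second differences of R give the permutation w = (2, 8, 1, 7, 6, 4, 5, 3).

D(w) has 16 cells with 5 SE-corners; essential set:

[(2, 1, 0), (2, 7, 1), (4, 6, 2), (5, 5, 2), (7, 3, 2)]


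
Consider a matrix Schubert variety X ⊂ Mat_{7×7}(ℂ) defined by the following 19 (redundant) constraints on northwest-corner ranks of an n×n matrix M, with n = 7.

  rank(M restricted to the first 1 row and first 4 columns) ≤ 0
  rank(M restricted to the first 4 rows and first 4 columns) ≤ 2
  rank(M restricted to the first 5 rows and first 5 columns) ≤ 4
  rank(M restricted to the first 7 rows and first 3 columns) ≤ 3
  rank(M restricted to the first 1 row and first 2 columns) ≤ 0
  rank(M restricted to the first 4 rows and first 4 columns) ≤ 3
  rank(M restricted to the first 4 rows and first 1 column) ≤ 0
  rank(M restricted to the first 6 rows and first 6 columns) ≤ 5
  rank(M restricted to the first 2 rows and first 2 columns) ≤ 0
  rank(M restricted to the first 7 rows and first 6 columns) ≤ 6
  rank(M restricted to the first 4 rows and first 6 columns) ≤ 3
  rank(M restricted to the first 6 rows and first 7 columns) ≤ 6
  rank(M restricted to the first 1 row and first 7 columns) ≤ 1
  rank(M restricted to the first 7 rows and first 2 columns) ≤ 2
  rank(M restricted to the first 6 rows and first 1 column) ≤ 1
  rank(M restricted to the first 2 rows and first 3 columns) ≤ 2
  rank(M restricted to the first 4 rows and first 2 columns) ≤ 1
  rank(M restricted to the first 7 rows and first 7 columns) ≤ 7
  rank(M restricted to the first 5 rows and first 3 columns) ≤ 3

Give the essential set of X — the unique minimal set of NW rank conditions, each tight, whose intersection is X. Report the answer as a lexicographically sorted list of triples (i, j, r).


The tightest implied rank at each (i,j), from the 19 conditions:

  0 | 0 | 0 | 0 | 1 | 1 | 1
  0 | 0 | 1 | 1 | 2 | 2 | 2
  0 | 1 | 2 | 2 | 3 | 3 | 3
  0 | 1 | 2 | 2 | 3 | 3 | 4
  1 | 2 | 3 | 3 | 4 | 4 | 5
  1 | 2 | 3 | 4 | 5 | 5 | 6
  1 | 2 | 3 | 4 | 5 | 6 | 7

second differences of R give the permutation w = (5, 3, 2, 7, 1, 4, 6).

5 SE-corners of the 10-cell Rothe diagram give Ess(w):

[(1, 4, 0), (2, 2, 0), (4, 1, 0), (4, 4, 2), (4, 6, 3)]


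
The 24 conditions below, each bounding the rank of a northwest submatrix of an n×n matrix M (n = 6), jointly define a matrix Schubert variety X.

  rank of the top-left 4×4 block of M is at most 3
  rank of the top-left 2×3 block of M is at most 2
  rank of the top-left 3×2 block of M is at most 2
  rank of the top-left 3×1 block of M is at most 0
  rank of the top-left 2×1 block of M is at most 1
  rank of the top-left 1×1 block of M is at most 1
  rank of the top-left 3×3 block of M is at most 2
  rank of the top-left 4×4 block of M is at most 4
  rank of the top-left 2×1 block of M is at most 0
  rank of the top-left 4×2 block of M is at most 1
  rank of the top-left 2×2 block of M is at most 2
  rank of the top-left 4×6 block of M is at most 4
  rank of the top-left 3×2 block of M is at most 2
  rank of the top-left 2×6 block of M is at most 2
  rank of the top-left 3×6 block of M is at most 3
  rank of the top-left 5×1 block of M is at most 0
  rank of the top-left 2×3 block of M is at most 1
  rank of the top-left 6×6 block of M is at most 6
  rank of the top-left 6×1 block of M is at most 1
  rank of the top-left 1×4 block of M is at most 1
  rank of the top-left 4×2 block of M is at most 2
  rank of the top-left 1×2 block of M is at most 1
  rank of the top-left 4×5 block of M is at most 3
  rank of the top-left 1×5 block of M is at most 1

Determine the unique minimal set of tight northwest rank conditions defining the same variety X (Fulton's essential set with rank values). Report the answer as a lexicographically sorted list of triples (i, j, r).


Rank table r_w(6×6) implied by the 24 constraints:

  row 1: 0, 1, 1, 1, 1, 1
  row 2: 0, 1, 1, 2, 2, 2
  row 3: 0, 1, 2, 3, 3, 3
  row 4: 0, 1, 2, 3, 3, 4
  row 5: 0, 1, 2, 3, 4, 5
  row 6: 1, 2, 3, 4, 5, 6

so w = (2, 4, 3, 6, 5, 1).

Fulton essential set (3 of the 7 Rothe cells):

[(2, 3, 1), (4, 5, 3), (5, 1, 0)]


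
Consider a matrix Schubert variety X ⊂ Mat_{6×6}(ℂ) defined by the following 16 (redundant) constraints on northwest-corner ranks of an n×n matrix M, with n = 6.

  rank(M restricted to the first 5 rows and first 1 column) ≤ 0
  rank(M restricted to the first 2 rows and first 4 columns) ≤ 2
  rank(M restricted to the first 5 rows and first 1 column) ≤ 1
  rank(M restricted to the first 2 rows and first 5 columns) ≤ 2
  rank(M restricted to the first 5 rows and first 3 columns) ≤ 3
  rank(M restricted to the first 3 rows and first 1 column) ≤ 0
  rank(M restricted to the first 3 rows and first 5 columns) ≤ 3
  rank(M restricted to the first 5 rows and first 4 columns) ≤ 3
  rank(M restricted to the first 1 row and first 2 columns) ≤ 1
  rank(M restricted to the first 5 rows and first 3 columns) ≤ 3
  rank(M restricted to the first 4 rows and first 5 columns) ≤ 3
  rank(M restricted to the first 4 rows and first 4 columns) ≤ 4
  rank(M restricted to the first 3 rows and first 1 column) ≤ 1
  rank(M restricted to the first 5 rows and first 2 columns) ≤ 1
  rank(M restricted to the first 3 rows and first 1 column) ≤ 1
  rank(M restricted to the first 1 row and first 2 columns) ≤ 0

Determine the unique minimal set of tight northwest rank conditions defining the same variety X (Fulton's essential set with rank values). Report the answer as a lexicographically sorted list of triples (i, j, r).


Recovering R(i,j) via the rank-extension bound from the 16 conditions:

  0  0  1  1  1  1
  0  1  2  2  2  2
  0  1  2  3  3  3
  0  1  2  3  3  4
  0  1  2  3  4  5
  1  2  3  4  5  6

reading off 1-entries of Δ²R: w = (3, 2, 4, 6, 5, 1).

3 SE-corners of the 7-cell Rothe diagram give Ess(w):

[(1, 2, 0), (4, 5, 3), (5, 1, 0)]


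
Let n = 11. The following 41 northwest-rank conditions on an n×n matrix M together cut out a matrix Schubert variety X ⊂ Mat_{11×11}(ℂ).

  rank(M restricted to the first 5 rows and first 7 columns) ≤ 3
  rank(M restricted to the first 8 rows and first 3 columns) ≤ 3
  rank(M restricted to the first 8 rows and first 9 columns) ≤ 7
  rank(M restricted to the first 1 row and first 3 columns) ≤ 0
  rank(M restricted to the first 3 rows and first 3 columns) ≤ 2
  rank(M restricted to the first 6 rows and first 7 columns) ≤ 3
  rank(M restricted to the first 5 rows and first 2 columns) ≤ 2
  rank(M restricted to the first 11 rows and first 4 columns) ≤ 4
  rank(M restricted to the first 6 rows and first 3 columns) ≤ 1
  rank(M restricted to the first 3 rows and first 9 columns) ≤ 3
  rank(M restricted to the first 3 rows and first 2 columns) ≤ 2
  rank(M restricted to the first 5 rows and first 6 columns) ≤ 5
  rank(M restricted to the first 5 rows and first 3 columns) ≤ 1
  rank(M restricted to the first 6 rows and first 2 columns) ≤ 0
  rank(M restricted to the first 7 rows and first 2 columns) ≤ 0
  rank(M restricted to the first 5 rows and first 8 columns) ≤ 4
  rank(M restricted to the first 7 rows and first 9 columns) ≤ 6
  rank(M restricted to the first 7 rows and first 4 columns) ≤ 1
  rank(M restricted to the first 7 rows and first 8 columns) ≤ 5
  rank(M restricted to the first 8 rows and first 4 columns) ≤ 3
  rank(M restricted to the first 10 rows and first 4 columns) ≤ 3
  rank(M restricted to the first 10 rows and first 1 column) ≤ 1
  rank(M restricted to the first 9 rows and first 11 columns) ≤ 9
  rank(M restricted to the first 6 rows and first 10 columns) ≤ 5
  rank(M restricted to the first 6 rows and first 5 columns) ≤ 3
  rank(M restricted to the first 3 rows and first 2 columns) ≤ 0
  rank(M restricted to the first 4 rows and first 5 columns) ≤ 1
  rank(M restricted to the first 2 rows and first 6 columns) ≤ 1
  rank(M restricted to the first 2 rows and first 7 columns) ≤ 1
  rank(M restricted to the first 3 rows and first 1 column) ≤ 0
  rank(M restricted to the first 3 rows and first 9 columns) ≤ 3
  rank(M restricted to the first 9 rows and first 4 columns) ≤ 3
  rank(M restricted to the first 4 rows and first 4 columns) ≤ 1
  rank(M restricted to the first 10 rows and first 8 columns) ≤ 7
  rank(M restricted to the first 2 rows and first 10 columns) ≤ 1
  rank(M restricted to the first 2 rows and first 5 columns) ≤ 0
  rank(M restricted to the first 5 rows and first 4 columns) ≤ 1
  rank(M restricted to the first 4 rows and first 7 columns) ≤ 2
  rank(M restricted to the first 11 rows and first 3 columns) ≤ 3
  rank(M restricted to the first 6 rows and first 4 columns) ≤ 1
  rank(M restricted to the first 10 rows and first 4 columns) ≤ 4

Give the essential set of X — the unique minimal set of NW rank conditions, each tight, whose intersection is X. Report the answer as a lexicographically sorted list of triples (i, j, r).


Recovering R(i,j) via the rank-extension bound from the 41 conditions:

  0 | 0 | 0 | 0 | 0 | 1 | 1 | 1 | 1 | 1 | 1
  0 | 0 | 0 | 0 | 0 | 1 | 1 | 1 | 1 | 1 | 2
  0 | 0 | 1 | 1 | 1 | 2 | 2 | 2 | 2 | 2 | 3
  0 | 0 | 1 | 1 | 1 | 2 | 2 | 3 | 3 | 3 | 4
  0 | 0 | 1 | 1 | 2 | 3 | 3 | 4 | 4 | 4 | 5
  0 | 0 | 1 | 1 | 2 | 3 | 3 | 4 | 5 | 5 | 6
  0 | 0 | 1 | 1 | 2 | 3 | 4 | 5 | 6 | 6 | 7
  1 | 1 | 2 | 2 | 3 | 4 | 5 | 6 | 7 | 7 | 8
  1 | 2 | 3 | 3 | 4 | 5 | 6 | 7 | 8 | 8 | 9
  1 | 2 | 3 | 3 | 4 | 5 | 6 | 7 | 8 | 9 | 10
  1 | 2 | 3 | 4 | 5 | 6 | 7 | 8 | 9 | 10 | 11

hence w(1..11) = (6, 11, 3, 8, 5, 9, 7, 1, 2, 10, 4).

8 SE-corners of the 32-cell Rothe diagram give Ess(w):

[(2, 5, 0), (2, 10, 1), (4, 5, 1), (4, 7, 2), (6, 7, 3), (7, 2, 0), (7, 4, 1), (10, 4, 3)]
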